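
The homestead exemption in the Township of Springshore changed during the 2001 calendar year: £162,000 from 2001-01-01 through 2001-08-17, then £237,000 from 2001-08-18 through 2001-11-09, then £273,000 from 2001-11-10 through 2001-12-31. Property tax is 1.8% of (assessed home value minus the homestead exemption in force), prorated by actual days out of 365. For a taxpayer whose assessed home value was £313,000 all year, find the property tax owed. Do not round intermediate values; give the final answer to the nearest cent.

£2,122.67

2001-01-01 to 2001-08-17: 229 days, exemption £162,000 → (£313,000 − £162,000) × 1.8% × 229/365 = £1,705.2658
2001-08-18 to 2001-11-09: 84 days, exemption £237,000 → (£313,000 − £237,000) × 1.8% × 84/365 = £314.8274
2001-11-10 to 2001-12-31: 52 days, exemption £273,000 → (£313,000 − £273,000) × 1.8% × 52/365 = £102.5753
Total = £2,122.6685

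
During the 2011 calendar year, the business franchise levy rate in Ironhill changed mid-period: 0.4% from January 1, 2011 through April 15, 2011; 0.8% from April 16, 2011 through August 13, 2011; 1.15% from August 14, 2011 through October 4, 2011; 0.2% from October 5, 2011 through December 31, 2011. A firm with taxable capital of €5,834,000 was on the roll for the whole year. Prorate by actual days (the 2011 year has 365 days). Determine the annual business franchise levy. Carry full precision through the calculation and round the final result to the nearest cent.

January 1 – April 15, 2011: 105 days at 0.4% → €5,834,000 × 0.4% × 105/365 = €6,713.0959
April 16 – August 13, 2011: 120 days at 0.8% → €5,834,000 × 0.8% × 120/365 = €15,344.2192
August 14 – October 4, 2011: 52 days at 1.15% → €5,834,000 × 1.15% × 52/365 = €9,558.1699
October 5 – December 31, 2011: 88 days at 0.2% → €5,834,000 × 0.2% × 88/365 = €2,813.1068
Total = €34,428.5918

€34,428.59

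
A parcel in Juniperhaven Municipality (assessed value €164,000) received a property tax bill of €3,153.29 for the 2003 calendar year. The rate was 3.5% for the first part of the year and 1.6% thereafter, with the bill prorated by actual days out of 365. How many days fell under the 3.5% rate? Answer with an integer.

Let d = days at the first rate; then 365 − d days at the second rate.
€164,000 × [3.5%·d + 1.6%·(365−d)] / 365 = €3,153.29
Solving gives d = 62, so the new rate took effect on 4 Mar 2003.

62 days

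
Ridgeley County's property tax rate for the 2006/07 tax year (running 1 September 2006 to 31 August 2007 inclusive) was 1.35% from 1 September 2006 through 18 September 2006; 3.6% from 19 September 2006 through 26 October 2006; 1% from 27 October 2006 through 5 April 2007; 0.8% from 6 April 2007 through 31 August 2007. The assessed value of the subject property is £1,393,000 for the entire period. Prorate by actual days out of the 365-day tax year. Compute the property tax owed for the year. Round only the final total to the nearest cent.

1 September – 18 September 2006: 18 days at 1.35% → £1,393,000 × 1.35% × 18/365 = £927.3945
19 September – 26 October 2006: 38 days at 3.6% → £1,393,000 × 3.6% × 38/365 = £5,220.8877
27 October 2006 – 5 April 2007: 161 days at 1% → £1,393,000 × 1% × 161/365 = £6,144.4658
6 April – 31 August 2007: 148 days at 0.8% → £1,393,000 × 0.8% × 148/365 = £4,518.6630
Total = £16,811.4110

£16,811.41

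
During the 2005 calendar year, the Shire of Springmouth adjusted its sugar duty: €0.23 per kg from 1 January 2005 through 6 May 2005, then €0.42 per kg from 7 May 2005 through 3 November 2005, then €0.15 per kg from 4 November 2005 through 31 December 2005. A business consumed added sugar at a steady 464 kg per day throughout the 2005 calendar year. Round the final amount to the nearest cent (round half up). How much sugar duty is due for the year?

€52,756.80

1 January – 6 May 2005: 126 days × 464 kg/day = 58,464 kg at €0.23/kg → €13,446.72
7 May – 3 November 2005: 181 days × 464 kg/day = 83,984 kg at €0.42/kg → €35,273.28
4 November – 31 December 2005: 58 days × 464 kg/day = 26,912 kg at €0.15/kg → €4,036.80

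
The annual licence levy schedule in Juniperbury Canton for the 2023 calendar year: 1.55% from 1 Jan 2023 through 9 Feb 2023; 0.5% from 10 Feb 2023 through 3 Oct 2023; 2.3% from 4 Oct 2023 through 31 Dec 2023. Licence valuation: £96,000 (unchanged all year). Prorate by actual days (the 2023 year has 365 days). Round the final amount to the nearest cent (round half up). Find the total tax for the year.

£1,011.81

1 Jan – 9 Feb 2023: 40 days at 1.55% → £96,000 × 1.55% × 40/365 = £163.0685
10 Feb – 3 Oct 2023: 236 days at 0.5% → £96,000 × 0.5% × 236/365 = £310.3562
4 Oct – 31 Dec 2023: 89 days at 2.3% → £96,000 × 2.3% × 89/365 = £538.3890
Total = £1,011.8137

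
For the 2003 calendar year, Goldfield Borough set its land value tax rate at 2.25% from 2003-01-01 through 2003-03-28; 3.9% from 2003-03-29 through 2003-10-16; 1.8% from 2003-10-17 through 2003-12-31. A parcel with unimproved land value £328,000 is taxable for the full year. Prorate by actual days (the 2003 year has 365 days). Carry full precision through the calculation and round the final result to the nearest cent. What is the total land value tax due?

£10,067.80

2003-01-01 to 2003-03-28: 87 days at 2.25% → £328,000 × 2.25% × 87/365 = £1,759.0685
2003-03-29 to 2003-10-16: 202 days at 3.9% → £328,000 × 3.9% × 202/365 = £7,079.4082
2003-10-17 to 2003-12-31: 76 days at 1.8% → £328,000 × 1.8% × 76/365 = £1,229.3260
Total = £10,067.8027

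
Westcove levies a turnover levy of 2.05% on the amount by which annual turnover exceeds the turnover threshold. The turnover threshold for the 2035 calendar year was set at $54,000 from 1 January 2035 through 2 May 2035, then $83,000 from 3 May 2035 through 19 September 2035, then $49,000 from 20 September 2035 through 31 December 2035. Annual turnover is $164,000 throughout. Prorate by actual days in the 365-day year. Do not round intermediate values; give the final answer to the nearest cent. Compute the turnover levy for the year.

1 January – 2 May 2035: 122 days, exemption $54,000 → ($164,000 − $54,000) × 2.05% × 122/365 = $753.7260
3 May – 19 September 2035: 140 days, exemption $83,000 → ($164,000 − $83,000) × 2.05% × 140/365 = $636.9041
20 September – 31 December 2035: 103 days, exemption $49,000 → ($164,000 − $49,000) × 2.05% × 103/365 = $665.2671
Total = $2,055.8973

$2,055.90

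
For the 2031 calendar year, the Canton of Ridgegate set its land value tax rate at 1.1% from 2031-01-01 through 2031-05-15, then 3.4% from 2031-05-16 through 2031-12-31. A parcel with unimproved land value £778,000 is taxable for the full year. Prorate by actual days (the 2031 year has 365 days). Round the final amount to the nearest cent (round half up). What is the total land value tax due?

2031-01-01 to 2031-05-15: 135 days at 1.1% → £778,000 × 1.1% × 135/365 = £3,165.2877
2031-05-16 to 2031-12-31: 230 days at 3.4% → £778,000 × 3.4% × 230/365 = £16,668.3836
Total = £19,833.6712

£19,833.67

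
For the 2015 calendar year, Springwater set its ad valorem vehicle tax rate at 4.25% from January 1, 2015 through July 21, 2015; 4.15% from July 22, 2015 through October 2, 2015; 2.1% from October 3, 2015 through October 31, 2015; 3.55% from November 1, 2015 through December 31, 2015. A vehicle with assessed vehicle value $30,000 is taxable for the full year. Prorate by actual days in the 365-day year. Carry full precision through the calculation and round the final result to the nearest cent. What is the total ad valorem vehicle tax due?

$1,182.66

January 1 – July 21, 2015: 202 days at 4.25% → $30,000 × 4.25% × 202/365 = $705.6164
July 22 – October 2, 2015: 73 days at 4.15% → $30,000 × 4.15% × 73/365 = $249.0000
October 3 – October 31, 2015: 29 days at 2.1% → $30,000 × 2.1% × 29/365 = $50.0548
November 1 – December 31, 2015: 61 days at 3.55% → $30,000 × 3.55% × 61/365 = $177.9863
Total = $1,182.6575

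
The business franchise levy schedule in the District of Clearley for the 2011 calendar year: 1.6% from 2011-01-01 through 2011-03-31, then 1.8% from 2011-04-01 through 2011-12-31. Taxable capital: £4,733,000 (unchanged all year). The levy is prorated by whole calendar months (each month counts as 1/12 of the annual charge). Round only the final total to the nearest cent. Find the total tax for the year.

2011-01-01 to 2011-03-31: 3 months at 1.6% → £4,733,000 × 1.6% × 3/12 = £18,932.0000
2011-04-01 to 2011-12-31: 9 months at 1.8% → £4,733,000 × 1.8% × 9/12 = £63,895.5000
Total = £82,827.5000

£82,827.50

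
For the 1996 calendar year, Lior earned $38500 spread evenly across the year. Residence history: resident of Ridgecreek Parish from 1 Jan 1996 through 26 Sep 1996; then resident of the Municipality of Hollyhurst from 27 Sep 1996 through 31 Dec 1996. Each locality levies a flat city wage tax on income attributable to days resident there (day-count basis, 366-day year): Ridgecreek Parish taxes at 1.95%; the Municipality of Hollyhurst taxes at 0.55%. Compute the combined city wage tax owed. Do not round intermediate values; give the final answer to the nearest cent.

Ridgecreek Parish, 1 Jan – 26 Sep 1996: 270 days → $38500 × 1.95% × 270/366 = $553.8320
The Municipality of Hollyhurst, 27 Sep – 31 Dec 1996: 96 days → $38500 × 0.55% × 96/366 = $55.5410
Total = $609.3730

$609.37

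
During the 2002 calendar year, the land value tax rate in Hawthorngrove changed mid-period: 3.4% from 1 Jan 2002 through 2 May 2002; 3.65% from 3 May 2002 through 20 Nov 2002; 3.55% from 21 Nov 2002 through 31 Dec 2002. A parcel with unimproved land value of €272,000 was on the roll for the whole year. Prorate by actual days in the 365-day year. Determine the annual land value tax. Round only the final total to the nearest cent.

1 Jan – 2 May 2002: 122 days at 3.4% → €272,000 × 3.4% × 122/365 = €3,091.1123
3 May – 20 Nov 2002: 202 days at 3.65% → €272,000 × 3.65% × 202/365 = €5,494.4000
21 Nov – 31 Dec 2002: 41 days at 3.55% → €272,000 × 3.55% × 41/365 = €1,084.6466
Total = €9,670.1589

€9,670.16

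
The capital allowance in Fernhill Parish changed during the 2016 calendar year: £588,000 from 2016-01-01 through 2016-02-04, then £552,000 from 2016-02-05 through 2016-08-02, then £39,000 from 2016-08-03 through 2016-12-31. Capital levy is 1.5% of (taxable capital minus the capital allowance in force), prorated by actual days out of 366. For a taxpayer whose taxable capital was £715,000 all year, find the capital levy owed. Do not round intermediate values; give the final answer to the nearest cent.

2016-01-01 to 2016-02-04: 35 days, exemption £588,000 → (£715,000 − £588,000) × 1.5% × 35/366 = £182.1721
2016-02-05 to 2016-08-02: 180 days, exemption £552,000 → (£715,000 − £552,000) × 1.5% × 180/366 = £1,202.4590
2016-08-03 to 2016-12-31: 151 days, exemption £39,000 → (£715,000 − £39,000) × 1.5% × 151/366 = £4,183.4426
Total = £5,568.0738

£5,568.07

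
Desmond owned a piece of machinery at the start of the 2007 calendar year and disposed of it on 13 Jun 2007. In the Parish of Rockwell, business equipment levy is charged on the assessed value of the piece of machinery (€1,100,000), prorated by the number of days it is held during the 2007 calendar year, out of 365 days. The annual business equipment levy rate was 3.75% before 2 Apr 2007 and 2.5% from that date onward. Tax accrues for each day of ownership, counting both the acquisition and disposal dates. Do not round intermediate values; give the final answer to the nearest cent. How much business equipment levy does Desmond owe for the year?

€15,784.25

1 Jan – 1 Apr 2007: 91 days at 3.75% → €1,100,000 × 3.75% × 91/365 = €10,284.2466
2 Apr – 13 Jun 2007: 73 days at 2.5% → €1,100,000 × 2.5% × 73/365 = €5,500.0000
Total = €15,784.2466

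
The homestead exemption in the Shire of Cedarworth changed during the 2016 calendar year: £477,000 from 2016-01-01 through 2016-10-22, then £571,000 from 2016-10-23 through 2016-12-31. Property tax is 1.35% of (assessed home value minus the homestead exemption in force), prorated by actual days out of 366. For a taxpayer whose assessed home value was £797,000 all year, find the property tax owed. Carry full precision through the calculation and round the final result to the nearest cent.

2016-01-01 to 2016-10-22: 296 days, exemption £477,000 → (£797,000 − £477,000) × 1.35% × 296/366 = £3,493.7705
2016-10-23 to 2016-12-31: 70 days, exemption £571,000 → (£797,000 − £571,000) × 1.35% × 70/366 = £583.5246
Total = £4,077.2951

£4,077.30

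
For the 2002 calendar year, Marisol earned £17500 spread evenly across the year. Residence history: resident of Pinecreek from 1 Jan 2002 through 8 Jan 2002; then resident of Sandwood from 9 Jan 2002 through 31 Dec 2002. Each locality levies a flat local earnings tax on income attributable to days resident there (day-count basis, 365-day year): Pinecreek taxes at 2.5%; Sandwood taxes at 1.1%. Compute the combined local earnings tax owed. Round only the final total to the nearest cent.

Pinecreek, 1 Jan – 8 Jan 2002: 8 days → £17500 × 2.5% × 8/365 = £9.5890
Sandwood, 9 Jan – 31 Dec 2002: 357 days → £17500 × 1.1% × 357/365 = £188.2808
Total = £197.8699

£197.87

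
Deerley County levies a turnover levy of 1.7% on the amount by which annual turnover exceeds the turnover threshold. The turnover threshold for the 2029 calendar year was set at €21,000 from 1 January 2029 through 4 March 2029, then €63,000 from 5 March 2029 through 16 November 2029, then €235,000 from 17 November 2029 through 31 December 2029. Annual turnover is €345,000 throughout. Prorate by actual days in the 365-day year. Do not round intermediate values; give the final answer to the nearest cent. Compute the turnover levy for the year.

€4,556.75

1 January – 4 March 2029: 63 days, exemption €21,000 → (€345,000 − €21,000) × 1.7% × 63/365 = €950.6959
5 March – 16 November 2029: 257 days, exemption €63,000 → (€345,000 − €63,000) × 1.7% × 257/365 = €3,375.5014
17 November – 31 December 2029: 45 days, exemption €235,000 → (€345,000 − €235,000) × 1.7% × 45/365 = €230.5479
Total = €4,556.7452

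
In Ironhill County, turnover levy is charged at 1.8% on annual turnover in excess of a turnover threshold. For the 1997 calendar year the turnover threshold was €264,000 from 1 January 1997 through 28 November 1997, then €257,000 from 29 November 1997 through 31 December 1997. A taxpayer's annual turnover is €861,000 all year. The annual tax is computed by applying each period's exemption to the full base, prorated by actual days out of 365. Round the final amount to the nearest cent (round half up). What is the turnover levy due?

€10,757.39

1 January – 28 November 1997: 332 days, exemption €264,000 → (€861,000 − €264,000) × 1.8% × 332/365 = €9,774.4438
29 November – 31 December 1997: 33 days, exemption €257,000 → (€861,000 − €257,000) × 1.8% × 33/365 = €982.9479
Total = €10,757.3918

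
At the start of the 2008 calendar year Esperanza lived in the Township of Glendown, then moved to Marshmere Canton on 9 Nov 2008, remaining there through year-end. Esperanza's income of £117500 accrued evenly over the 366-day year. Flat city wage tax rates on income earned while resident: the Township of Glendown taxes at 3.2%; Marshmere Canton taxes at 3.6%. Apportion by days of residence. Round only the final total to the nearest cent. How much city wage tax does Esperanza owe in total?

The Township of Glendown, 1 Jan – 8 Nov 2008: 313 days → £117500 × 3.2% × 313/366 = £3215.5191
Marshmere Canton, 9 Nov – 31 Dec 2008: 53 days → £117500 × 3.6% × 53/366 = £612.5410
Total = £3828.0601

£3828.06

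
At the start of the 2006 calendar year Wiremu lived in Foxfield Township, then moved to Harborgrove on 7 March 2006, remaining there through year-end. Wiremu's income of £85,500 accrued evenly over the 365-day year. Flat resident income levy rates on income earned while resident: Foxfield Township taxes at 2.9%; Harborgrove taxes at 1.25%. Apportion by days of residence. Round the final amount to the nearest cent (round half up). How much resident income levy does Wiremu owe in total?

£1,319.98

Foxfield Township, 1 January – 6 March 2006: 65 days → £85,500 × 2.9% × 65/365 = £441.5548
Harborgrove, 7 March – 31 December 2006: 300 days → £85,500 × 1.25% × 300/365 = £878.4247
Total = £1,319.9795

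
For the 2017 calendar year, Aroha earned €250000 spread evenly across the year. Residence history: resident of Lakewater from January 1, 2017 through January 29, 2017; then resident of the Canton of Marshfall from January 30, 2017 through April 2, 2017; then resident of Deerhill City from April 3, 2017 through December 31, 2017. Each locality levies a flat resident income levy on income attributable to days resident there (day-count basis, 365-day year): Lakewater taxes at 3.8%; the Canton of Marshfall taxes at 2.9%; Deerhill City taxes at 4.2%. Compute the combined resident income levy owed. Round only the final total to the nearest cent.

Lakewater, January 1 – January 29, 2017: 29 days → €250000 × 3.8% × 29/365 = €754.7945
The Canton of Marshfall, January 30 – April 2, 2017: 63 days → €250000 × 2.9% × 63/365 = €1251.3699
Deerhill City, April 3 – December 31, 2017: 273 days → €250000 × 4.2% × 273/365 = €7853.4247
Total = €9859.5890

€9859.59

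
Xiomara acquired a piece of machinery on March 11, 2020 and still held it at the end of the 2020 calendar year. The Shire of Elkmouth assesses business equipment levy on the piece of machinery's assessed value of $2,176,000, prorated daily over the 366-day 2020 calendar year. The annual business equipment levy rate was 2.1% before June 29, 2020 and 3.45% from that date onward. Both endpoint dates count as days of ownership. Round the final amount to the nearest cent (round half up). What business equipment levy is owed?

March 11 – June 28, 2020: 110 days at 2.1% → $2,176,000 × 2.1% × 110/366 = $13,733.7705
June 29 – December 31, 2020: 186 days at 3.45% → $2,176,000 × 3.45% × 186/366 = $38,151.3443
Total = $51,885.1148

$51,885.11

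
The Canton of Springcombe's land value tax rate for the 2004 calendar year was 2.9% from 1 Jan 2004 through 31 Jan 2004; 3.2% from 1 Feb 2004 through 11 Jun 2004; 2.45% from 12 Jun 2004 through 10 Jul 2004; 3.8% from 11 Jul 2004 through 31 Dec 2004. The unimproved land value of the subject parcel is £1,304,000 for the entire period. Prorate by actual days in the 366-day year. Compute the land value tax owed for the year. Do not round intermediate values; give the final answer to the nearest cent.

1 Jan – 31 Jan 2004: 31 days at 2.9% → £1,304,000 × 2.9% × 31/366 = £3,202.9945
1 Feb – 11 Jun 2004: 132 days at 3.2% → £1,304,000 × 3.2% × 132/366 = £15,049.4426
12 Jun – 10 Jul 2004: 29 days at 2.45% → £1,304,000 × 2.45% × 29/366 = £2,531.3989
11 Jul – 31 Dec 2004: 174 days at 3.8% → £1,304,000 × 3.8% × 174/366 = £23,557.5082
Total = £44,341.3443

£44,341.34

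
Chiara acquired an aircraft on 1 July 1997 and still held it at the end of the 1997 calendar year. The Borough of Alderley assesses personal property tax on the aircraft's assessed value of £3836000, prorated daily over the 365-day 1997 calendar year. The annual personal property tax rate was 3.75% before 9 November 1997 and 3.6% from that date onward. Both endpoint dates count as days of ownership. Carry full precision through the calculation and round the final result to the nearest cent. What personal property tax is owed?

£71680.65

1 July – 8 November 1997: 131 days at 3.75% → £3836000 × 3.75% × 131/365 = £51628.3562
9 November – 31 December 1997: 53 days at 3.6% → £3836000 × 3.6% × 53/365 = £20052.2959
Total = £71680.6521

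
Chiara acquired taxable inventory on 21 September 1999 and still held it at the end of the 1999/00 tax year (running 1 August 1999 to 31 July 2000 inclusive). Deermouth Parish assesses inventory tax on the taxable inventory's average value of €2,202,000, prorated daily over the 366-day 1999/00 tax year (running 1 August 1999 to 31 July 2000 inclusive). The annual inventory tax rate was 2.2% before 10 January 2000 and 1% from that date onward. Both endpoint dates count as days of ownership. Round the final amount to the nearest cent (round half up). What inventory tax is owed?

21 September 1999 – 9 January 2000: 111 days at 2.2% → €2,202,000 × 2.2% × 111/366 = €14,692.0328
10 January – 31 July 2000: 204 days at 1% → €2,202,000 × 1% × 204/366 = €12,273.4426
Total = €26,965.4754

€26,965.48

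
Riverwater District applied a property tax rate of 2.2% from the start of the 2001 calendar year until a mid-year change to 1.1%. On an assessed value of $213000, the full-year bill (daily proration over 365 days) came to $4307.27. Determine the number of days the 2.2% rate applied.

306 days

Let d = days at the first rate; then 365 − d days at the second rate.
$213000 × [2.2%·d + 1.1%·(365−d)] / 365 = $4307.27
Solving gives d = 306, so the new rate took effect on November 3, 2001.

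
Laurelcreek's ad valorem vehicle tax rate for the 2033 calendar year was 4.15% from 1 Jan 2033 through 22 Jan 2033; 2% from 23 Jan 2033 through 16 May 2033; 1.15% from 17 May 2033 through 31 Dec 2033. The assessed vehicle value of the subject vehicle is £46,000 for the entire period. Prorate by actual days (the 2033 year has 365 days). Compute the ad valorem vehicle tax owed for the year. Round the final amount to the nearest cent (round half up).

£734.30

1 Jan – 22 Jan 2033: 22 days at 4.15% → £46,000 × 4.15% × 22/365 = £115.0630
23 Jan – 16 May 2033: 114 days at 2% → £46,000 × 2% × 114/365 = £287.3425
17 May – 31 Dec 2033: 229 days at 1.15% → £46,000 × 1.15% × 229/365 = £331.8932
Total = £734.2986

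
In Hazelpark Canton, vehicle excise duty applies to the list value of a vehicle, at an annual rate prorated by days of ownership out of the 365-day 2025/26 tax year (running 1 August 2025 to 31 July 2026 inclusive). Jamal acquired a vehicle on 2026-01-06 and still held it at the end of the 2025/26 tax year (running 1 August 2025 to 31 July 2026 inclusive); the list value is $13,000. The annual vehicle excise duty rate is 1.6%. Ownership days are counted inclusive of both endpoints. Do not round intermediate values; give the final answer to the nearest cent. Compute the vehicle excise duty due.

Days held (2026-01-06 to 2026-07-31): 207 out of 365
Tax = $13,000 × 1.6% × 207/365 = $117.9616

$117.96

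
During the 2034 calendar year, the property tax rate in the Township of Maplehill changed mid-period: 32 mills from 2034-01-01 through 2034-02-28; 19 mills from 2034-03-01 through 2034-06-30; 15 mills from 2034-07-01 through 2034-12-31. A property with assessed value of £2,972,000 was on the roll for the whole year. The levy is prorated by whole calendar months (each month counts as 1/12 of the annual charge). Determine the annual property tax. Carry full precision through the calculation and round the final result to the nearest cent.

£56,963.33

2034-01-01 to 2034-02-28: 2 months at 32 mills → £2,972,000 × 3.2% × 2/12 = £15,850.6667
2034-03-01 to 2034-06-30: 4 months at 19 mills → £2,972,000 × 1.9% × 4/12 = £18,822.6667
2034-07-01 to 2034-12-31: 6 months at 15 mills → £2,972,000 × 1.5% × 6/12 = £22,290.0000
Total = £56,963.3333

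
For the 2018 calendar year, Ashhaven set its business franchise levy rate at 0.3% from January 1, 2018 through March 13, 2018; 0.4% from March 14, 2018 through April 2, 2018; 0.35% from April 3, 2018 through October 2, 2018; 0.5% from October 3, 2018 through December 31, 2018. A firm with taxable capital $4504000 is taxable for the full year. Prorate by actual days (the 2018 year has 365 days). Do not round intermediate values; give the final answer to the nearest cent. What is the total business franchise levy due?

January 1 – March 13, 2018: 72 days at 0.3% → $4504000 × 0.3% × 72/365 = $2665.3808
March 14 – April 2, 2018: 20 days at 0.4% → $4504000 × 0.4% × 20/365 = $987.1781
April 3 – October 2, 2018: 183 days at 0.35% → $4504000 × 0.35% × 183/365 = $7903.5945
October 3 – December 31, 2018: 90 days at 0.5% → $4504000 × 0.5% × 90/365 = $5552.8767
Total = $17109.0301

$17109.03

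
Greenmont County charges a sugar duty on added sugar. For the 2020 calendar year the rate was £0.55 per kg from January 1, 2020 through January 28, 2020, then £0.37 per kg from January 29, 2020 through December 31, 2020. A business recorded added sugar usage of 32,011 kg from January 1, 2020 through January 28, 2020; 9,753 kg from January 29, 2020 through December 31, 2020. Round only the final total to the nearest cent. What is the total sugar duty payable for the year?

£21214.66

January 1 – January 28, 2020: 32,011 kg at £0.55/kg → £17606.05
January 29 – December 31, 2020: 9,753 kg at £0.37/kg → £3608.61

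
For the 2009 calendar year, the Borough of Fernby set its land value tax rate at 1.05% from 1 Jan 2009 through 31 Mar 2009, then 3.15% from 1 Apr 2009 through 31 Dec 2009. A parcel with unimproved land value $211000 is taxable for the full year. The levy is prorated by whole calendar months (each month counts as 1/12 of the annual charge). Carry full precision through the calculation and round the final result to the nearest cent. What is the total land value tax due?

$5538.75

1 Jan – 31 Mar 2009: 3 months at 1.05% → $211000 × 1.05% × 3/12 = $553.8750
1 Apr – 31 Dec 2009: 9 months at 3.15% → $211000 × 3.15% × 9/12 = $4984.8750
Total = $5538.7500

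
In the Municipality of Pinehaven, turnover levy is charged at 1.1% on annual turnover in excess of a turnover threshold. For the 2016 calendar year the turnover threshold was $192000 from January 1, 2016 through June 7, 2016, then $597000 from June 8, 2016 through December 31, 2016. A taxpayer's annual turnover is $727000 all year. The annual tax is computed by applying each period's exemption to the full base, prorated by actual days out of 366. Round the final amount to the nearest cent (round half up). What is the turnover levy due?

$3365.37

January 1 – June 7, 2016: 159 days, exemption $192000 → ($727000 − $192000) × 1.1% × 159/366 = $2556.5984
June 8 – December 31, 2016: 207 days, exemption $597000 → ($727000 − $597000) × 1.1% × 207/366 = $808.7705
Total = $3365.3689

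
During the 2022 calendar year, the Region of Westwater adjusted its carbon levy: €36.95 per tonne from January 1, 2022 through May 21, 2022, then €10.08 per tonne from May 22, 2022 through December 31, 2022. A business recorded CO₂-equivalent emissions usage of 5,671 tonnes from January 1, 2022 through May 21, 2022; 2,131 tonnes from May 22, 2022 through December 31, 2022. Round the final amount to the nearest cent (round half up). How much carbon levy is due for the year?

€231,023.93

January 1 – May 21, 2022: 5,671 tonnes at €36.95/tonne → €209,543.45
May 22 – December 31, 2022: 2,131 tonnes at €10.08/tonne → €21,480.48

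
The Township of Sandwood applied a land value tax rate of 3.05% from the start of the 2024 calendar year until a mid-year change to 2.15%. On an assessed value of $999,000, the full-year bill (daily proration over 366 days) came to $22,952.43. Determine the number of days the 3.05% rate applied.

Let d = days at the first rate; then 366 − d days at the second rate.
$999,000 × [3.05%·d + 2.15%·(366−d)] / 366 = $22,952.43
Solving gives d = 60, so the new rate took effect on 1 March 2024.

60 days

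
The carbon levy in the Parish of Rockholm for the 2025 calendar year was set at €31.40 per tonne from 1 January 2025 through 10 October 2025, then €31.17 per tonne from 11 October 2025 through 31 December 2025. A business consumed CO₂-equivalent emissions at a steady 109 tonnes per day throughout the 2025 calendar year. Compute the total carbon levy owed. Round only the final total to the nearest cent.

1 January – 10 October 2025: 283 days × 109 tonnes/day = 30,847 tonnes at €31.40/tonne → €968,595.80
11 October – 31 December 2025: 82 days × 109 tonnes/day = 8,938 tonnes at €31.17/tonne → €278,597.46

€1,247,193.26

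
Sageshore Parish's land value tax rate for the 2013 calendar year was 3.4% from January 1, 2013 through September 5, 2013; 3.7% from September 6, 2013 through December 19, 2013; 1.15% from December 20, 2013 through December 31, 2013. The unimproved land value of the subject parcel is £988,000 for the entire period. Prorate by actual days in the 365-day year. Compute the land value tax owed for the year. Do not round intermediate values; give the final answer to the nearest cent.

January 1 – September 5, 2013: 248 days at 3.4% → £988,000 × 3.4% × 248/365 = £22,824.1534
September 6 – December 19, 2013: 105 days at 3.7% → £988,000 × 3.7% × 105/365 = £10,516.1096
December 20 – December 31, 2013: 12 days at 1.15% → £988,000 × 1.15% × 12/365 = £373.5452
Total = £33,713.8082

£33,713.81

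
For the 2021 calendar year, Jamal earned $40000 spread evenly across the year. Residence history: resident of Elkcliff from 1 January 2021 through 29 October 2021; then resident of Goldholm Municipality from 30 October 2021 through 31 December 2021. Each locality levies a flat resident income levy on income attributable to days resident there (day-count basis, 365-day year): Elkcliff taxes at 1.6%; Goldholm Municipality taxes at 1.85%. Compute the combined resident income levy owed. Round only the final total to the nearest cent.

Elkcliff, 1 January – 29 October 2021: 302 days → $40000 × 1.6% × 302/365 = $529.5342
Goldholm Municipality, 30 October – 31 December 2021: 63 days → $40000 × 1.85% × 63/365 = $127.7260
Total = $657.2603

$657.26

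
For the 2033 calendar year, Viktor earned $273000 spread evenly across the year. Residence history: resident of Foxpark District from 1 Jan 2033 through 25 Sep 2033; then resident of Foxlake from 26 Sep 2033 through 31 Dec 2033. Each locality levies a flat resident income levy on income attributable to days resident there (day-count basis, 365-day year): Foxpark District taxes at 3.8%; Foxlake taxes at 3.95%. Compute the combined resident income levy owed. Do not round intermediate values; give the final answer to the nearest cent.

Foxpark District, 1 Jan – 25 Sep 2033: 268 days → $273000 × 3.8% × 268/365 = $7617.0740
Foxlake, 26 Sep – 31 Dec 2033: 97 days → $273000 × 3.95% × 97/365 = $2865.7521
Total = $10482.8260

$10482.83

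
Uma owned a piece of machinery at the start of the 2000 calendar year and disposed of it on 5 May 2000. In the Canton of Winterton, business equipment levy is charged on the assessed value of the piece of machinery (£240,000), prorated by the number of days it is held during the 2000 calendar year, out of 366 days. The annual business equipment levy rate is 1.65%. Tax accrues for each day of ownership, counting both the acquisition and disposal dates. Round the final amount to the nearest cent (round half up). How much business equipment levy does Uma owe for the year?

Days held (1 Jan – 5 May 2000): 126 out of 366
Tax = £240,000 × 1.65% × 126/366 = £1,363.2787

£1,363.28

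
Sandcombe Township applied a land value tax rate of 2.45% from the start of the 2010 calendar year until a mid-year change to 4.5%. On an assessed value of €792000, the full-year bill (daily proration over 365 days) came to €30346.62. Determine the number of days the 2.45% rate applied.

Let d = days at the first rate; then 365 − d days at the second rate.
€792000 × [2.45%·d + 4.5%·(365−d)] / 365 = €30346.62
Solving gives d = 119, so the new rate took effect on 30 April 2010.

119 days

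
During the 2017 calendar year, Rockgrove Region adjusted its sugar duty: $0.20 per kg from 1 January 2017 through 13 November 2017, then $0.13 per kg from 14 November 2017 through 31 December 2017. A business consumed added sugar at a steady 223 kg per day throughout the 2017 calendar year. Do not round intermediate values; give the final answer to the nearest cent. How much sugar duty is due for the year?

1 January – 13 November 2017: 317 days × 223 kg/day = 70,691 kg at $0.20/kg → $14138.20
14 November – 31 December 2017: 48 days × 223 kg/day = 10,704 kg at $0.13/kg → $1391.52

$15529.72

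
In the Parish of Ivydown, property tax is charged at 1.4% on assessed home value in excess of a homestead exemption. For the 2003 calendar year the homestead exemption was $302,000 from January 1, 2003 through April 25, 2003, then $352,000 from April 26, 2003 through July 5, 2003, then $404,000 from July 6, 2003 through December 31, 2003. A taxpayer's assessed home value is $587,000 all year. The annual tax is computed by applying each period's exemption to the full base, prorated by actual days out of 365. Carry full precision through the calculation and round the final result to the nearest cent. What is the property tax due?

January 1 – April 25, 2003: 115 days, exemption $302,000 → ($587,000 − $302,000) × 1.4% × 115/365 = $1,257.1233
April 26 – July 5, 2003: 71 days, exemption $352,000 → ($587,000 − $352,000) × 1.4% × 71/365 = $639.9726
July 6 – December 31, 2003: 179 days, exemption $404,000 → ($587,000 − $404,000) × 1.4% × 179/365 = $1,256.4329
Total = $3,153.5288

$3,153.53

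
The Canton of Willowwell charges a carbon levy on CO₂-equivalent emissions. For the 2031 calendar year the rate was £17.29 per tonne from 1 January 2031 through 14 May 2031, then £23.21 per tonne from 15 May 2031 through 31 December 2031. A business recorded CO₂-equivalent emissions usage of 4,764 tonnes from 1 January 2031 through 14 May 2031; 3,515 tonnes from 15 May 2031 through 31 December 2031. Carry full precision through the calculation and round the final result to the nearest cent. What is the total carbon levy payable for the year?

£163,952.71

1 January – 14 May 2031: 4,764 tonnes at £17.29/tonne → £82,369.56
15 May – 31 December 2031: 3,515 tonnes at £23.21/tonne → £81,583.15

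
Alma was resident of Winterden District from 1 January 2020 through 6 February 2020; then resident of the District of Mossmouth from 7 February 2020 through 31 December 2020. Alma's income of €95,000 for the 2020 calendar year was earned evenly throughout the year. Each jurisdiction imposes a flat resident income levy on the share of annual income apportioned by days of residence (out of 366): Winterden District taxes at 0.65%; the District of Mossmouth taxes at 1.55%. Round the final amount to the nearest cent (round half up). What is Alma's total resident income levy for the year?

€1,386.07

Winterden District, 1 January – 6 February 2020: 37 days → €95,000 × 0.65% × 37/366 = €62.4249
The District of Mossmouth, 7 February – 31 December 2020: 329 days → €95,000 × 1.55% × 329/366 = €1,323.6407
Total = €1,386.0656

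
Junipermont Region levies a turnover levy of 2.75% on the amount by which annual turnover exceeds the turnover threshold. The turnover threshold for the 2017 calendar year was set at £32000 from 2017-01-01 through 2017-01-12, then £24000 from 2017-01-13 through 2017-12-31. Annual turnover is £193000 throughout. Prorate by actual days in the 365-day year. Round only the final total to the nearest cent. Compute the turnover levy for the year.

£4640.27

2017-01-01 to 2017-01-12: 12 days, exemption £32000 → (£193000 − £32000) × 2.75% × 12/365 = £145.5616
2017-01-13 to 2017-12-31: 353 days, exemption £24000 → (£193000 − £24000) × 2.75% × 353/365 = £4494.7055
Total = £4640.2671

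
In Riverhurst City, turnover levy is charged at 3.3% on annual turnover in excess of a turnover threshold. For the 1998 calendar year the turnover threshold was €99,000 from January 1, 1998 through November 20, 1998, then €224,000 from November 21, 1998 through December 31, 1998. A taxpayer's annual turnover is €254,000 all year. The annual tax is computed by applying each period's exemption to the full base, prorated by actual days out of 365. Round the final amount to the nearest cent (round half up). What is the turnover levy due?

€4,651.64

January 1 – November 20, 1998: 324 days, exemption €99,000 → (€254,000 − €99,000) × 3.3% × 324/365 = €4,540.4384
November 21 – December 31, 1998: 41 days, exemption €224,000 → (€254,000 − €224,000) × 3.3% × 41/365 = €111.2055
Total = €4,651.6438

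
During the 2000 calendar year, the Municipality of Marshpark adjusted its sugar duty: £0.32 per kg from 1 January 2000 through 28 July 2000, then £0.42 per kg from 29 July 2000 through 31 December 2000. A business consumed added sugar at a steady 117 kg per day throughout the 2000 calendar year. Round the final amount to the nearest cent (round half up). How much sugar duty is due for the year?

£15,528.24

1 January – 28 July 2000: 210 days × 117 kg/day = 24,570 kg at £0.32/kg → £7,862.40
29 July – 31 December 2000: 156 days × 117 kg/day = 18,252 kg at £0.42/kg → £7,665.84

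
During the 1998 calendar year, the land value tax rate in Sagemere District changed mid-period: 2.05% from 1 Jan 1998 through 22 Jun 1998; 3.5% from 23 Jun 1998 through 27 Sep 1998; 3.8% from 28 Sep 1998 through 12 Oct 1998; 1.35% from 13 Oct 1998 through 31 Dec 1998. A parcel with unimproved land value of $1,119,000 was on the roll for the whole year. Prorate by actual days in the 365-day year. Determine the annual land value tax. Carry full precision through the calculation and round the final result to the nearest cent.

$26,339.42

1 Jan – 22 Jun 1998: 173 days at 2.05% → $1,119,000 × 2.05% × 173/365 = $10,872.6945
23 Jun – 27 Sep 1998: 97 days at 3.5% → $1,119,000 × 3.5% × 97/365 = $10,408.2329
28 Sep – 12 Oct 1998: 15 days at 3.8% → $1,119,000 × 3.8% × 15/365 = $1,747.4795
13 Oct – 31 Dec 1998: 80 days at 1.35% → $1,119,000 × 1.35% × 80/365 = $3,311.0137
Total = $26,339.4205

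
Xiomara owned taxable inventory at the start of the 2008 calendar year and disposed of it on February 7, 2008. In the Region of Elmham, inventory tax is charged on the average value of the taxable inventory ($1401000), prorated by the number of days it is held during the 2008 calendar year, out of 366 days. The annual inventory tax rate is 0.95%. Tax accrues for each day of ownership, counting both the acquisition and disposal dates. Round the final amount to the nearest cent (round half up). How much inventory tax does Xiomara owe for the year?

$1381.86

Days held (January 1 – February 7, 2008): 38 out of 366
Tax = $1401000 × 0.95% × 38/366 = $1381.8607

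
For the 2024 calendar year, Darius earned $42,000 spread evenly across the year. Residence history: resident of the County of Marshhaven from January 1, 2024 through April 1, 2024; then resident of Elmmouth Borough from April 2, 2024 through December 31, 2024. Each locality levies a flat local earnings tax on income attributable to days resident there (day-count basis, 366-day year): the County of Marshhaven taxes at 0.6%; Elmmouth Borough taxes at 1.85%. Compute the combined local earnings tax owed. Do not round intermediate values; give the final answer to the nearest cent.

The County of Marshhaven, January 1 – April 1, 2024: 92 days → $42,000 × 0.6% × 92/366 = $63.3443
Elmmouth Borough, April 2 – December 31, 2024: 274 days → $42,000 × 1.85% × 274/366 = $581.6885
Total = $645.0328

$645.03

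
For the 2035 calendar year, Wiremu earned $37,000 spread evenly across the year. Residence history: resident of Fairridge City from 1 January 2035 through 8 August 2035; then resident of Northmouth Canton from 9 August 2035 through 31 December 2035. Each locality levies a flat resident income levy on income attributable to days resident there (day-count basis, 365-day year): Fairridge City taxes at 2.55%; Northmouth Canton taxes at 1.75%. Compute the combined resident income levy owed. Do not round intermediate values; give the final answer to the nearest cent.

$825.91

Fairridge City, 1 January – 8 August 2035: 220 days → $37,000 × 2.55% × 220/365 = $568.6849
Northmouth Canton, 9 August – 31 December 2035: 145 days → $37,000 × 1.75% × 145/365 = $257.2260
Total = $825.9110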